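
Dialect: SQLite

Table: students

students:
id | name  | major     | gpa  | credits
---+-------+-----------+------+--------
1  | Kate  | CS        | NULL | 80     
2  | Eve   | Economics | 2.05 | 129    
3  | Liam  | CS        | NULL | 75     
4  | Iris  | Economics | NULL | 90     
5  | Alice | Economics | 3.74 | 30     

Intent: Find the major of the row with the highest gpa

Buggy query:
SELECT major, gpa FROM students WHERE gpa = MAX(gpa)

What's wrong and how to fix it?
Bug: MAX(gpa) is an aggregate and cannot be used directly in WHERE

Fix: Use a subquery: WHERE gpa = (SELECT MAX(gpa) FROM students)

Corrected query:
SELECT major, gpa FROM students WHERE gpa = (SELECT MAX(gpa) FROM students)

Result:
major     | gpa 
----------+-----
Economics | 3.74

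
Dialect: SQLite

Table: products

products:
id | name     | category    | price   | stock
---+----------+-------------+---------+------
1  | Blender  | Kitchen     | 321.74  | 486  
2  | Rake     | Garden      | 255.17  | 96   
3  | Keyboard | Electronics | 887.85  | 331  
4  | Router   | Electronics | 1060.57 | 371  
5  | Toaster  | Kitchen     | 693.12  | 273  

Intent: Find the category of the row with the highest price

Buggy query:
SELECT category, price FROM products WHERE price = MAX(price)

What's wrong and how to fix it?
Bug: MAX(price) is an aggregate and cannot be used directly in WHERE

Fix: Wrap MAX in a scalar subquery so WHERE compares against a single value

Corrected query:
SELECT category, price FROM products WHERE price = (SELECT MAX(price) FROM products)

Result:
category    | price  
------------+--------
Electronics | 1060.57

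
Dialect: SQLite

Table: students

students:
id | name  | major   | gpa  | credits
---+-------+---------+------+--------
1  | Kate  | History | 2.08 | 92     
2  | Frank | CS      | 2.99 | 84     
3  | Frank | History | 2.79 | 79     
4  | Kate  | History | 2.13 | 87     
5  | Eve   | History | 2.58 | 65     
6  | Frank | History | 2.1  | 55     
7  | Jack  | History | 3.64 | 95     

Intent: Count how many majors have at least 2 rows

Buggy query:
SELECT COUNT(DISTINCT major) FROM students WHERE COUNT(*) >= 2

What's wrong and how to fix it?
Bug: COUNT(*) cannot appear in WHERE; the per-group count doesn't exist yet

Fix: Group first with HAVING COUNT(*) >= 2, then COUNT the resulting groups

Corrected query:
SELECT COUNT(*) FROM (SELECT major FROM students GROUP BY major HAVING COUNT(*) >= 2)

Result:
COUNT(*)
--------
1       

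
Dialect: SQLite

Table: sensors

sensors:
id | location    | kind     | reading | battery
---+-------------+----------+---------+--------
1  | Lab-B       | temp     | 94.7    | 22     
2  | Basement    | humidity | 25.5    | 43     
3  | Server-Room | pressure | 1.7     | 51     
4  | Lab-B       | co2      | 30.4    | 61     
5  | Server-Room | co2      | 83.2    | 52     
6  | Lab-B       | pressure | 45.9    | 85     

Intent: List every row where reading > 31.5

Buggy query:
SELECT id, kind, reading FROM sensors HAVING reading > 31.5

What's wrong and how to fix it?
Bug: This is a non-aggregate query (no GROUP BY, no aggregates), so in SQLite the HAVING clause is invalid here; a row-level condition belongs in WHERE

Fix: Replace HAVING with WHERE since the condition applies to individual rows

Corrected query:
SELECT id, kind, reading FROM sensors WHERE reading > 31.5

Result:
id | kind     | reading
---+----------+--------
1  | temp     | 94.7   
5  | co2      | 83.2   
6  | pressure | 45.9   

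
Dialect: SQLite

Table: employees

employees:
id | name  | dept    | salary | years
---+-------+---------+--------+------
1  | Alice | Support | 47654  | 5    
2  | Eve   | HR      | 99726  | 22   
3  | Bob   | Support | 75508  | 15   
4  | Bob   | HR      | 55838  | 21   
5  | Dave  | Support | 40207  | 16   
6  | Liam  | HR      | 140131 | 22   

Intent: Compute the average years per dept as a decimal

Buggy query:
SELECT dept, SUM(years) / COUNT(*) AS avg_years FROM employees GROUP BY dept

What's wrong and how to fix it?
Bug: SUM(years) and COUNT(*) are both integers; the division truncates the fractional part

Fix: Multiply by 1.0 (or CAST to REAL) to force floating-point division

Corrected query:
SELECT dept, SUM(years) * 1.0 / COUNT(*) AS avg_years FROM employees GROUP BY dept

Result:
dept    | avg_years
--------+----------
HR      | 21.666667
Support | 12       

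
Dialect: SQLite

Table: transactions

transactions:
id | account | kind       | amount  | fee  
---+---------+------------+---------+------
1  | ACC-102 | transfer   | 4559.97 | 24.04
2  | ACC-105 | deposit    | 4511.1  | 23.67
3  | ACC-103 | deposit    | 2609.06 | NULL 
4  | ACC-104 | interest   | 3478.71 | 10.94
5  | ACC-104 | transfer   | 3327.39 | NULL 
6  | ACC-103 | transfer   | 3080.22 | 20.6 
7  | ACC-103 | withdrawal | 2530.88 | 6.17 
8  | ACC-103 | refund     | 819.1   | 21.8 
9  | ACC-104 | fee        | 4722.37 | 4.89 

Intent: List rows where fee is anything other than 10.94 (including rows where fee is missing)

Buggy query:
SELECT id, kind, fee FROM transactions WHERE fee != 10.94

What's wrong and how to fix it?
Bug: 'fee != 10.94' is unknown when fee is NULL, so NULL rows are silently excluded

Fix: Handle NULL separately with IS NULL alongside the inequality

Corrected query:
SELECT id, kind, fee FROM transactions WHERE fee != 10.94 OR fee IS NULL

Result:
id | kind       | fee  
---+------------+------
1  | transfer   | 24.04
2  | deposit    | 23.67
3  | deposit    | NULL 
5  | transfer   | NULL 
6  | transfer   | 20.6 
7  | withdrawal | 6.17 
8  | refund     | 21.8 
9  | fee        | 4.89 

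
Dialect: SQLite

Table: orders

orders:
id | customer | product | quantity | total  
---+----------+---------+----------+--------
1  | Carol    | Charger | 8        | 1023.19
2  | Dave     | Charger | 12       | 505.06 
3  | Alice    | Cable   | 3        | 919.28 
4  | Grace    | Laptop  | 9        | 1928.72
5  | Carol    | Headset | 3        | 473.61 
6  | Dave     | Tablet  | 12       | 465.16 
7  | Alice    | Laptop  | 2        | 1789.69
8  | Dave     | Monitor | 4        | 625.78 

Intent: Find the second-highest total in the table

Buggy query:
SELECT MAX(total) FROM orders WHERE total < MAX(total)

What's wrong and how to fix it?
Bug: MAX(total) on the right of the comparison is an aggregate-in-WHERE error

Fix: Put the inner MAX in a scalar subquery

Corrected query:
SELECT MAX(total) FROM orders WHERE total < (SELECT MAX(total) FROM orders)

Result:
MAX(total)
----------
1789.69   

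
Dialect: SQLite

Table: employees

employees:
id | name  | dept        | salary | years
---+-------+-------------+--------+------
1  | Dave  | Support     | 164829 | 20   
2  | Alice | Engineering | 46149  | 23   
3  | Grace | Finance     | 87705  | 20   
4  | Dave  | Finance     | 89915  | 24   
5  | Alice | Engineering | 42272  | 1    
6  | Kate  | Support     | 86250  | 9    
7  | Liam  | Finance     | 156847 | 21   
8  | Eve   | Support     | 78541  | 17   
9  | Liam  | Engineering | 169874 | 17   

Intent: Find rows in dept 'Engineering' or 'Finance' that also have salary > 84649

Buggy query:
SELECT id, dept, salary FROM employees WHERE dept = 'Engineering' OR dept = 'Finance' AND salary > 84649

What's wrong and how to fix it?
Bug: AND binds tighter than OR, so this parses as dept = 'Engineering' OR (dept = 'Finance' AND salary > 84649)

Fix: Group the OR with parentheses (or use IN), then AND the threshold

Corrected query:
SELECT id, dept, salary FROM employees WHERE (dept = 'Engineering' OR dept = 'Finance') AND salary > 84649

Result:
id | dept        | salary
---+-------------+-------
3  | Finance     | 87705 
4  | Finance     | 89915 
7  | Finance     | 156847
9  | Engineering | 169874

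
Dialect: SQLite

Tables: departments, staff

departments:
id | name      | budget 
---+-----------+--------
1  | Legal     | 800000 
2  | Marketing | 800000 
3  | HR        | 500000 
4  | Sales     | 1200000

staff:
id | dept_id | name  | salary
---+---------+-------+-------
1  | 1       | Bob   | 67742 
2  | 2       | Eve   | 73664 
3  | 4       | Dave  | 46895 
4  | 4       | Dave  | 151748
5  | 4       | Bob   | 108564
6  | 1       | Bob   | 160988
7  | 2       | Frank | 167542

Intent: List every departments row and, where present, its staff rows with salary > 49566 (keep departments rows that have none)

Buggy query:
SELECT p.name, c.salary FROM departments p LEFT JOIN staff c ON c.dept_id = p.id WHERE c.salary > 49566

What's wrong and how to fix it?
Bug: A WHERE condition on the right-hand table after LEFT JOIN drops unmatched parents

Fix: Put 'c.salary > 49566' in the JOIN's ON clause instead of WHERE

Corrected query:
SELECT p.name, c.salary FROM departments p LEFT JOIN staff c ON c.dept_id = p.id AND c.salary > 49566

Result:
name      | salary
----------+-------
Legal     | 67742 
Legal     | 160988
Marketing | 73664 
Marketing | 167542
HR        | NULL  
Sales     | 108564
Sales     | 151748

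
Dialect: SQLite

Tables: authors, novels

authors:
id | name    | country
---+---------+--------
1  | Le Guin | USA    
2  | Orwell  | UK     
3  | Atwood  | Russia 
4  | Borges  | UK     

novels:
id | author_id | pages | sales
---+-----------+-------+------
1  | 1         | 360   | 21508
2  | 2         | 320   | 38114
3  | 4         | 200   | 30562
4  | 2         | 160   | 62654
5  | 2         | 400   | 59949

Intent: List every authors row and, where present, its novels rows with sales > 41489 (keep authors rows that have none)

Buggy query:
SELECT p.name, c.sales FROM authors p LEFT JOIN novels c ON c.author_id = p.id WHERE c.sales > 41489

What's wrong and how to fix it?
Bug: Filtering c.sales in WHERE discards the NULL rows produced by LEFT JOIN, turning it into an inner join

Fix: Move the right-table condition into the ON clause so unmatched parents are kept

Corrected query:
SELECT p.name, c.sales FROM authors p LEFT JOIN novels c ON c.author_id = p.id AND c.sales > 41489

Result:
name    | sales
--------+------
Le Guin | NULL 
Orwell  | 59949
Orwell  | 62654
Atwood  | NULL 
Borges  | NULL 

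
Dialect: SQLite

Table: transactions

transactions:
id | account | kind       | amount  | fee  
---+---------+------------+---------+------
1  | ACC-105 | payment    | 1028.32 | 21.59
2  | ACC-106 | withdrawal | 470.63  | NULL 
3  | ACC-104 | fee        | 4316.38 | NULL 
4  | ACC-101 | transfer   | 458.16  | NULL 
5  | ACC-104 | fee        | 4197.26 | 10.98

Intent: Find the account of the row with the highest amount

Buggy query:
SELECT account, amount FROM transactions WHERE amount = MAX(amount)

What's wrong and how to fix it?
Bug: WHERE is evaluated per row; an aggregate over the whole table isn't defined there

Fix: Wrap MAX in a scalar subquery so WHERE compares against a single value

Corrected query:
SELECT account, amount FROM transactions WHERE amount = (SELECT MAX(amount) FROM transactions)

Result:
account | amount 
--------+--------
ACC-104 | 4316.38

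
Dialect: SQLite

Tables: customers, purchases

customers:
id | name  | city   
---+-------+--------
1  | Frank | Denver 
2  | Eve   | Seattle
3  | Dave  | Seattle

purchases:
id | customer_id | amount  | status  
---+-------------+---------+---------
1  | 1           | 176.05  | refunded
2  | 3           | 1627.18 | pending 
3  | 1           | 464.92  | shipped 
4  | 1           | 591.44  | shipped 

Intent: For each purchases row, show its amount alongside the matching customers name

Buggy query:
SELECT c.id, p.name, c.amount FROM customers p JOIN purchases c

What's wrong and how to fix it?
Bug: JOIN with no ON clause produces a cartesian product; every purchases row pairs with every customers row

Fix: Specify the join condition linking the foreign key to the parent id

Corrected query:
SELECT c.id, p.name, c.amount FROM customers p JOIN purchases c ON c.customer_id = p.id

Result:
id | name  | amount 
---+-------+--------
1  | Frank | 176.05 
2  | Dave  | 1627.18
3  | Frank | 464.92 
4  | Frank | 591.44 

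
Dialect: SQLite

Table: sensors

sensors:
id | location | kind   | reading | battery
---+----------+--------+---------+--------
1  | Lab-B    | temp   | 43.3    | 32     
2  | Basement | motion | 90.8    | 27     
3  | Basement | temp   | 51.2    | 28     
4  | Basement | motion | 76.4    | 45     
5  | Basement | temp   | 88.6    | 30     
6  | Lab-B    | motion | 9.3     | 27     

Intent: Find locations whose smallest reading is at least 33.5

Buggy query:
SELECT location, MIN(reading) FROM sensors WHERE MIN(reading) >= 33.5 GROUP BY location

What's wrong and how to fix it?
Bug: MIN() in WHERE is a misuse of aggregate

Fix: Use HAVING for the per-group MIN condition

Corrected query:
SELECT location, MIN(reading) FROM sensors GROUP BY location HAVING MIN(reading) >= 33.5

Result:
location | MIN(reading)
---------+-------------
Basement | 51.2        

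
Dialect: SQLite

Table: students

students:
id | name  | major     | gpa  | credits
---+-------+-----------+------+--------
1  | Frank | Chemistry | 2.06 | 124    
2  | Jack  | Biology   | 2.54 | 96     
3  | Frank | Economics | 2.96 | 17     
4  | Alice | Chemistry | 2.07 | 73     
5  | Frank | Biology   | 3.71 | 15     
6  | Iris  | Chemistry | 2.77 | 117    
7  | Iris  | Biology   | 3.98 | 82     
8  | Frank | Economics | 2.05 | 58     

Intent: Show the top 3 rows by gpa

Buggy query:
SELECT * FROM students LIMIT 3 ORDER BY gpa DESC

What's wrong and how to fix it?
Bug: ORDER BY cannot follow LIMIT; LIMIT is the final clause

Fix: Swap the clauses: ORDER BY first, then LIMIT

Corrected query:
SELECT * FROM students ORDER BY gpa DESC LIMIT 3

Result:
id | name  | major     | gpa  | credits
---+-------+-----------+------+--------
7  | Iris  | Biology   | 3.98 | 82     
5  | Frank | Biology   | 3.71 | 15     
3  | Frank | Economics | 2.96 | 17     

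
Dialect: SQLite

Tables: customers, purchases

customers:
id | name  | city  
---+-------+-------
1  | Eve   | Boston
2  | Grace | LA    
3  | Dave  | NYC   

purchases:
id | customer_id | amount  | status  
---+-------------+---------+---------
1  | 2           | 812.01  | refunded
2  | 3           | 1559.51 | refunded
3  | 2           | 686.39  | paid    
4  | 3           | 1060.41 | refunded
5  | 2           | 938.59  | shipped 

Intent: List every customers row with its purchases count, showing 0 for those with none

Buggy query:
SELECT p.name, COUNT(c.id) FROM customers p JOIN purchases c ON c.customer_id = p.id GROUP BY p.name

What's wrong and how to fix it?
Bug: INNER JOIN drops customers rows that have no matching purchases rows

Fix: Switch to LEFT JOIN to retain unmatched parent rows

Corrected query:
SELECT p.name, COUNT(c.id) FROM customers p LEFT JOIN purchases c ON c.customer_id = p.id GROUP BY p.name

Result:
name  | COUNT(c.id)
------+------------
Dave  | 2          
Eve   | 0          
Grace | 3          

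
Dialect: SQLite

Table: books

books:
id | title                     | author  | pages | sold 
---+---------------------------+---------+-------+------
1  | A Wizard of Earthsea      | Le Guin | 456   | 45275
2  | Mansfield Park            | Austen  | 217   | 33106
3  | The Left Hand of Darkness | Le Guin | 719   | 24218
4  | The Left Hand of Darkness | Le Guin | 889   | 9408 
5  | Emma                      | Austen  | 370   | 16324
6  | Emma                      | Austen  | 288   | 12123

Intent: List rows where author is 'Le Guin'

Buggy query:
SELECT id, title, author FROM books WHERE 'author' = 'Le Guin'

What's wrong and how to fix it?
Bug: Single quotes denote string literals in SQL; the column name is being compared as a constant string

Fix: Remove the quotes around the column name (or use double quotes for an identifier)

Corrected query:
SELECT id, title, author FROM books WHERE author = 'Le Guin'

Result:
id | title                     | author 
---+---------------------------+--------
1  | A Wizard of Earthsea      | Le Guin
3  | The Left Hand of Darkness | Le Guin
4  | The Left Hand of Darkness | Le Guin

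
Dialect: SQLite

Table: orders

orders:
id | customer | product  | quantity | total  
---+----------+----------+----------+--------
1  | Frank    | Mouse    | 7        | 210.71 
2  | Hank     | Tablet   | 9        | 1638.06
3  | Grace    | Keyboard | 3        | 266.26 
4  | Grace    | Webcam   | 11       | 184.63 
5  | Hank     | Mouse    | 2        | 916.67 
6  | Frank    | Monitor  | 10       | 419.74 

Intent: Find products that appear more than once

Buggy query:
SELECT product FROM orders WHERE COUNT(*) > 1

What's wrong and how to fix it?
Bug: COUNT(*) is an aggregate and cannot be used in WHERE

Fix: Group first, then use HAVING for the count condition

Corrected query:
SELECT product FROM orders GROUP BY product HAVING COUNT(*) > 1

Result:
product
-------
Mouse  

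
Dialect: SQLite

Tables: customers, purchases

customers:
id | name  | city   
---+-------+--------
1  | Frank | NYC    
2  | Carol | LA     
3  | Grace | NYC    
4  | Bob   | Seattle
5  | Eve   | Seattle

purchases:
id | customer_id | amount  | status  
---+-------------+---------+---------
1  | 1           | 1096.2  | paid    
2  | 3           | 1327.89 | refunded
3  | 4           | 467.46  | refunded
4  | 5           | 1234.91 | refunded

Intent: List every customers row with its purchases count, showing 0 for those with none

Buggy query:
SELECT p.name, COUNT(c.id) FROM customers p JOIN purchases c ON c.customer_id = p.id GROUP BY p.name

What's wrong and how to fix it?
Bug: An inner join excludes parents with zero children

Fix: Switch to LEFT JOIN to retain unmatched parent rows

Corrected query:
SELECT p.name, COUNT(c.id) FROM customers p LEFT JOIN purchases c ON c.customer_id = p.id GROUP BY p.name

Result:
name  | COUNT(c.id)
------+------------
Bob   | 1          
Carol | 0          
Eve   | 1          
Frank | 1          
Grace | 1          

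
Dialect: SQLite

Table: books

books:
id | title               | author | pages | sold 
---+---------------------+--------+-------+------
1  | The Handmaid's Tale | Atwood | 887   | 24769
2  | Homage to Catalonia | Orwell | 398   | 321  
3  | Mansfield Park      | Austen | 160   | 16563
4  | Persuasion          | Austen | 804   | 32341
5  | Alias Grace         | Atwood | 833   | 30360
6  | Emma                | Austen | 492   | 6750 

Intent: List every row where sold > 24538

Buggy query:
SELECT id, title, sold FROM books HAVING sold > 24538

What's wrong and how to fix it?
Bug: HAVING filters the output of aggregation, but this query has no GROUP BY and no aggregate functions, so SQLite rejects it (HAVING clause on a non-aggregate query); the condition here is per row

Fix: Use WHERE for row-level filtering

Corrected query:
SELECT id, title, sold FROM books WHERE sold > 24538

Result:
id | title               | sold 
---+---------------------+------
1  | The Handmaid's Tale | 24769
4  | Persuasion          | 32341
5  | Alias Grace         | 30360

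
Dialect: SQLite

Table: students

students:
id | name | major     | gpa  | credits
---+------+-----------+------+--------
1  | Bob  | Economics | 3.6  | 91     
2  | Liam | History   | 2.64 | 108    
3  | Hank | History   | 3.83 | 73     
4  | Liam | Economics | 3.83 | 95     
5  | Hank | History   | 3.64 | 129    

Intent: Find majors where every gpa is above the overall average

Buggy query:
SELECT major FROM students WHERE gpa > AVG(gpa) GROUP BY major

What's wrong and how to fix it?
Bug: AVG() is an aggregate; it can't sit directly in WHERE

Fix: Use a subquery for AVG and a HAVING MIN(...) filter so the condition holds for every row in the group

Corrected query:
SELECT major FROM students GROUP BY major HAVING MIN(gpa) > (SELECT AVG(gpa) FROM students)

Result:
major    
---------
Economics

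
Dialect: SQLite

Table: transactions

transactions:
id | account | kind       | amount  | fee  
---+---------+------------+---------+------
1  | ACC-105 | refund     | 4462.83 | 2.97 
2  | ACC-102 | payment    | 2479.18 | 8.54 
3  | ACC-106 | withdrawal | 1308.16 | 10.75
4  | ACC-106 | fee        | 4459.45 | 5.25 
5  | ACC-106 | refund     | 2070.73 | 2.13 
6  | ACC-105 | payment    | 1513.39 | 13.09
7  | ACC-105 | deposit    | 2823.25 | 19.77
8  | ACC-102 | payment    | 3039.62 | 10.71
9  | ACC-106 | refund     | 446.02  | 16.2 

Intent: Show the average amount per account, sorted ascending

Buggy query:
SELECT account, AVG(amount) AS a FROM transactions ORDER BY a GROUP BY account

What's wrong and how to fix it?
Bug: ORDER BY appears before GROUP BY; SQL clause order requires GROUP BY first

Fix: Reorder: SELECT … FROM … GROUP BY … ORDER BY …

Corrected query:
SELECT account, AVG(amount) AS a FROM transactions GROUP BY account ORDER BY a

Result:
account | a          
--------+------------
ACC-106 | 2071.09    
ACC-102 | 2759.4     
ACC-105 | 2933.156667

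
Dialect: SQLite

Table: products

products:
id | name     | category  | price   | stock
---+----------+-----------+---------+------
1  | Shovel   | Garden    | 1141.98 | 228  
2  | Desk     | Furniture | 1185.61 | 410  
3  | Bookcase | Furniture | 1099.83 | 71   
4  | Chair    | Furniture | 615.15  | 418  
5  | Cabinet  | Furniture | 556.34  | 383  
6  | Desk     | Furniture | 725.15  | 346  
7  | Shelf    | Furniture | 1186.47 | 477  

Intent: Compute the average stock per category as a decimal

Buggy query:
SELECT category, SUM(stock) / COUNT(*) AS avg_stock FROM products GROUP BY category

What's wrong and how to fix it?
Bug: SUM(stock) and COUNT(*) are both integers; the division truncates the fractional part

Fix: Cast one side to REAL so the division keeps the fractional part

Corrected query:
SELECT category, SUM(stock) * 1.0 / COUNT(*) AS avg_stock FROM products GROUP BY category

Result:
category  | avg_stock 
----------+-----------
Furniture | 350.833333
Garden    | 228       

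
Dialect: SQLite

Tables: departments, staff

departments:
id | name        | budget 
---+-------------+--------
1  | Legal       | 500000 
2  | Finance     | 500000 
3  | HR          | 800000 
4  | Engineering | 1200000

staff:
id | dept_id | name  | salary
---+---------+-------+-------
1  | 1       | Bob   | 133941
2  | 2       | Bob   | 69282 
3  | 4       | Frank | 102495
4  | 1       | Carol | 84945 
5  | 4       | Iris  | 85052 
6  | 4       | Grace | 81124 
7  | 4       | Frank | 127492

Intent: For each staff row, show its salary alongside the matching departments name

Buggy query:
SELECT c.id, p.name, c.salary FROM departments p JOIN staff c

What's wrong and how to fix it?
Bug: Missing join condition: each staff row is matched to all departments rows instead of just its own

Fix: Specify the join condition linking the foreign key to the parent id

Corrected query:
SELECT c.id, p.name, c.salary FROM departments p JOIN staff c ON c.dept_id = p.id

Result:
id | name        | salary
---+-------------+-------
1  | Legal       | 133941
2  | Finance     | 69282 
3  | Engineering | 102495
4  | Legal       | 84945 
5  | Engineering | 85052 
6  | Engineering | 81124 
7  | Engineering | 127492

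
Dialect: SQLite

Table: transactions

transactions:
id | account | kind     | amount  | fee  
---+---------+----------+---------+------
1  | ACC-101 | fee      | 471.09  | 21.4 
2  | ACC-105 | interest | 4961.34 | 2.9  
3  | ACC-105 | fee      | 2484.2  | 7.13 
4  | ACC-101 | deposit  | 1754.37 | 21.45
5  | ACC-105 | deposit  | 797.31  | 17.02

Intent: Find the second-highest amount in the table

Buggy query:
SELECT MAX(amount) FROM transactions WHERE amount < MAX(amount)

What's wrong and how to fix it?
Bug: MAX(amount) on the right of the comparison is an aggregate-in-WHERE error

Fix: Compute the overall MAX in a subquery, then take MAX of rows below it

Corrected query:
SELECT MAX(amount) FROM transactions WHERE amount < (SELECT MAX(amount) FROM transactions)

Result:
MAX(amount)
-----------
2484.2     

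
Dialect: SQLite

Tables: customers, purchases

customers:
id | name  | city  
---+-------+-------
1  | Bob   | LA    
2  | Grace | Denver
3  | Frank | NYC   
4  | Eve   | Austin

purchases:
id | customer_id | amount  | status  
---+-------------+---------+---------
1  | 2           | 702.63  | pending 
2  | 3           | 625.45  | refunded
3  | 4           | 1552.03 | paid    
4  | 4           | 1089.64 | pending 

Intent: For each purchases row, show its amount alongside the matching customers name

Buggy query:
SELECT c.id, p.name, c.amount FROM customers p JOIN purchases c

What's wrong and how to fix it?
Bug: Missing join condition: each purchases row is matched to all customers rows instead of just its own

Fix: Specify the join condition linking the foreign key to the parent id

Corrected query:
SELECT c.id, p.name, c.amount FROM customers p JOIN purchases c ON c.customer_id = p.id

Result:
id | name  | amount 
---+-------+--------
1  | Grace | 702.63 
2  | Frank | 625.45 
3  | Eve   | 1552.03
4  | Eve   | 1089.64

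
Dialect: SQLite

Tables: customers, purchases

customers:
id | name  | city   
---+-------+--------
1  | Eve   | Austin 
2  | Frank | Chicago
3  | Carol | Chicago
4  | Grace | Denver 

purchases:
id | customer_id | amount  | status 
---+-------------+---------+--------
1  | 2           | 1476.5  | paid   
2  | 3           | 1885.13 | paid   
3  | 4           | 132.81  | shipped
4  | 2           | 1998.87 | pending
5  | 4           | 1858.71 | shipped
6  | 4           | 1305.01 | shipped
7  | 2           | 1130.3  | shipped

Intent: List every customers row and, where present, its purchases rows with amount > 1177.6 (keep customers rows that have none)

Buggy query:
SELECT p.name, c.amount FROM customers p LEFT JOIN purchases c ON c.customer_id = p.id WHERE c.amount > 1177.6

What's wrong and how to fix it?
Bug: Filtering c.amount in WHERE discards the NULL rows produced by LEFT JOIN, turning it into an inner join

Fix: Move the right-table condition into the ON clause so unmatched parents are kept

Corrected query:
SELECT p.name, c.amount FROM customers p LEFT JOIN purchases c ON c.customer_id = p.id AND c.amount > 1177.6

Result:
name  | amount 
------+--------
Eve   | NULL   
Frank | 1476.5 
Frank | 1998.87
Carol | 1885.13
Grace | 1305.01
Grace | 1858.71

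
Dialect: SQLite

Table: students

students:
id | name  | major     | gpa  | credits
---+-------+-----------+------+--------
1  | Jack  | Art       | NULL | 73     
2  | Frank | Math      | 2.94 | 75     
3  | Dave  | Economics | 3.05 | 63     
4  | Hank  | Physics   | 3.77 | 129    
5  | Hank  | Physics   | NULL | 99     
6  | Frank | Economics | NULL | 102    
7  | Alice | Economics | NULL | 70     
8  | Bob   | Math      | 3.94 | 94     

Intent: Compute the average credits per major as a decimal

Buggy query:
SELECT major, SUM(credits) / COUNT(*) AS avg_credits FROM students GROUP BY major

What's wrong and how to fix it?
Bug: SUM(credits) and COUNT(*) are both integers; the division truncates the fractional part

Fix: Cast one side to REAL so the division keeps the fractional part

Corrected query:
SELECT major, SUM(credits) * 1.0 / COUNT(*) AS avg_credits FROM students GROUP BY major

Result:
major     | avg_credits
----------+------------
Art       | 73         
Economics | 78.333333  
Math      | 84.5       
Physics   | 114        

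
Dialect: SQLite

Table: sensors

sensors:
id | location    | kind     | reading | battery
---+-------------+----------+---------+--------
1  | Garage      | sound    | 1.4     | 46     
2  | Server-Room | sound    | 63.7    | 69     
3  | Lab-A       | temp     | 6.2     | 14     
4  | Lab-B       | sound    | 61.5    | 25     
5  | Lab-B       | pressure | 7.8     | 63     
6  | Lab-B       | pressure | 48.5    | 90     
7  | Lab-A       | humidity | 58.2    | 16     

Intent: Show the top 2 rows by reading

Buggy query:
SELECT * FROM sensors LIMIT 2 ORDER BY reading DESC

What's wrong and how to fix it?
Bug: ORDER BY cannot follow LIMIT; LIMIT is the final clause

Fix: Swap the clauses: ORDER BY first, then LIMIT

Corrected query:
SELECT * FROM sensors ORDER BY reading DESC LIMIT 2

Result:
id | location    | kind  | reading | battery
---+-------------+-------+---------+--------
2  | Server-Room | sound | 63.7    | 69     
4  | Lab-B       | sound | 61.5    | 25     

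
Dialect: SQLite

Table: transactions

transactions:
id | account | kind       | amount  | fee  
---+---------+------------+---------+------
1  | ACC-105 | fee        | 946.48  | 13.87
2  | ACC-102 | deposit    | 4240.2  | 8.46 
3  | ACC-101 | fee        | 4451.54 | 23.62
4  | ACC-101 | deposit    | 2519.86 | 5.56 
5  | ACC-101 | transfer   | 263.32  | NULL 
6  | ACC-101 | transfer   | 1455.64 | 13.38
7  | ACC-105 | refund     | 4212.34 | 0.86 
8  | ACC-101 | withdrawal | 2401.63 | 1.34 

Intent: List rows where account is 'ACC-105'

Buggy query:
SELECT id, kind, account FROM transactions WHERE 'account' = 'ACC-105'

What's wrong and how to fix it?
Bug: Single quotes denote string literals in SQL; the column name is being compared as a constant string

Fix: Reference the column as account without single quotes

Corrected query:
SELECT id, kind, account FROM transactions WHERE account = 'ACC-105'

Result:
id | kind   | account
---+--------+--------
1  | fee    | ACC-105
7  | refund | ACC-105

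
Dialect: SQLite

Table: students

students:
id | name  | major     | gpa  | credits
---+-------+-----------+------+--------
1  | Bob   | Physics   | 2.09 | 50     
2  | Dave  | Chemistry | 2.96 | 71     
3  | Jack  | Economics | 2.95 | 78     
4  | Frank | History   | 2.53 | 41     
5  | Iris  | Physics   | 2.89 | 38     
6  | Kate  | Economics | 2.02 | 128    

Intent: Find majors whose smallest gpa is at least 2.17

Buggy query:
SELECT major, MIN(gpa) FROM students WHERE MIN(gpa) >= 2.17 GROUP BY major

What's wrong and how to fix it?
Bug: MIN() in WHERE is a misuse of aggregate

Fix: Use HAVING for the per-group MIN condition

Corrected query:
SELECT major, MIN(gpa) FROM students GROUP BY major HAVING MIN(gpa) >= 2.17

Result:
major     | MIN(gpa)
----------+---------
Chemistry | 2.96    
History   | 2.53    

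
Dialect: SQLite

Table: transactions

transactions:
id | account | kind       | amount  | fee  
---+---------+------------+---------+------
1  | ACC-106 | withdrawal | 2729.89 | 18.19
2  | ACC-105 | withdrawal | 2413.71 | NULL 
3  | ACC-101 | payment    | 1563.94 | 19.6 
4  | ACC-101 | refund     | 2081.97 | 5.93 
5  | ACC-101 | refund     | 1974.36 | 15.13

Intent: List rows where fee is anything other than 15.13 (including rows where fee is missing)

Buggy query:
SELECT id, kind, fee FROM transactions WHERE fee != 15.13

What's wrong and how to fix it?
Bug: Inequality against NULL is unknown, not true; rows with NULL are dropped

Fix: Add an explicit OR fee IS NULL to include the missing-value rows

Corrected query:
SELECT id, kind, fee FROM transactions WHERE fee != 15.13 OR fee IS NULL

Result:
id | kind       | fee  
---+------------+------
1  | withdrawal | 18.19
2  | withdrawal | NULL 
3  | payment    | 19.6 
4  | refund     | 5.93 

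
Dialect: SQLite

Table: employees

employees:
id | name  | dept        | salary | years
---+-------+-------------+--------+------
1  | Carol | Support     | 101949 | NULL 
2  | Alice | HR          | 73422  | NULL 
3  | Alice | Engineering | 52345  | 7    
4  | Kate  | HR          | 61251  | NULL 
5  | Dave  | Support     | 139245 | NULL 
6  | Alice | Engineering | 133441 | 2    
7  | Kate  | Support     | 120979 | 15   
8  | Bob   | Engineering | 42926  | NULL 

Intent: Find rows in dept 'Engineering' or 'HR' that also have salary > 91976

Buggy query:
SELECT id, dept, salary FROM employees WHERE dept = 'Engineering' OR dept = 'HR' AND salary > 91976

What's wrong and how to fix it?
Bug: AND binds tighter than OR, so this parses as dept = 'Engineering' OR (dept = 'HR' AND salary > 91976)

Fix: Group the OR with parentheses (or use IN), then AND the threshold

Corrected query:
SELECT id, dept, salary FROM employees WHERE (dept = 'Engineering' OR dept = 'HR') AND salary > 91976

Result:
id | dept        | salary
---+-------------+-------
6  | Engineering | 133441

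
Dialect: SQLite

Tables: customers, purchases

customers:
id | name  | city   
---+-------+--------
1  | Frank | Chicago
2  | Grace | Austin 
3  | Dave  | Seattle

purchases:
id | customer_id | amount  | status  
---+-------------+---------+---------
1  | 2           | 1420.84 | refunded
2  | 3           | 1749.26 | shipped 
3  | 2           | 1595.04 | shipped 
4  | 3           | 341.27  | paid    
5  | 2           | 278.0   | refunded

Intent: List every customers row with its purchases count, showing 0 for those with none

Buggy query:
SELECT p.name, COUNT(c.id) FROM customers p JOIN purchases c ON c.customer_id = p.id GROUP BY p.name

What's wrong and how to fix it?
Bug: An inner join excludes parents with zero children

Fix: Use LEFT JOIN so parents without children still appear (COUNT(c.id) gives 0)

Corrected query:
SELECT p.name, COUNT(c.id) FROM customers p LEFT JOIN purchases c ON c.customer_id = p.id GROUP BY p.name

Result:
name  | COUNT(c.id)
------+------------
Dave  | 2          
Frank | 0          
Grace | 3          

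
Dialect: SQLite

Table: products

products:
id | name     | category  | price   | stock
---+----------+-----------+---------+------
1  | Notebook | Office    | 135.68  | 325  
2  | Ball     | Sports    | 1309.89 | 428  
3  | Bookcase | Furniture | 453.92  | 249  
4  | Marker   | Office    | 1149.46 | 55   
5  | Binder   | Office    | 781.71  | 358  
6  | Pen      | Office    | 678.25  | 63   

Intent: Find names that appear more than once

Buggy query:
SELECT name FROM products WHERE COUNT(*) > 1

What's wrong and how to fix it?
Bug: COUNT(*) is an aggregate and cannot be used in WHERE

Fix: Group first, then use HAVING for the count condition

Corrected query:
SELECT name FROM products GROUP BY name HAVING COUNT(*) > 1

Result:
(no rows)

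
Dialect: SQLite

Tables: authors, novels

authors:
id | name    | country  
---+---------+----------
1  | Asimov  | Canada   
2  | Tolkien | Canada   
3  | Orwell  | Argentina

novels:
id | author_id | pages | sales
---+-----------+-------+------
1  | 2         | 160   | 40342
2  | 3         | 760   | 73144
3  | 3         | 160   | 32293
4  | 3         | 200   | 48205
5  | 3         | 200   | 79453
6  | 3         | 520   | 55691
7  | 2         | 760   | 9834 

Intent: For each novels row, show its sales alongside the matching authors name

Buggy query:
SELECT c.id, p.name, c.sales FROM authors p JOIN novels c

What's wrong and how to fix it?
Bug: JOIN with no ON clause produces a cartesian product; every novels row pairs with every authors row

Fix: Specify the join condition linking the foreign key to the parent id

Corrected query:
SELECT c.id, p.name, c.sales FROM authors p JOIN novels c ON c.author_id = p.id

Result:
id | name    | sales
---+---------+------
1  | Tolkien | 40342
2  | Orwell  | 73144
3  | Orwell  | 32293
4  | Orwell  | 48205
5  | Orwell  | 79453
6  | Orwell  | 55691
7  | Tolkien | 9834 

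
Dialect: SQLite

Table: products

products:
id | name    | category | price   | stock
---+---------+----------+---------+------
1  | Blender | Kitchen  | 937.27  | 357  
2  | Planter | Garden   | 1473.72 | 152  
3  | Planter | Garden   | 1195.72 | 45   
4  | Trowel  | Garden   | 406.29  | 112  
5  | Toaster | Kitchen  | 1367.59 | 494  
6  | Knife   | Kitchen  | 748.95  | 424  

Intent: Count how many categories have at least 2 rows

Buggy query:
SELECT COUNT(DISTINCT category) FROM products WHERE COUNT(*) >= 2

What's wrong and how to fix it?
Bug: WHERE filters individual rows, not groups, so a group-level COUNT is invalid there

Fix: Group first with HAVING COUNT(*) >= 2, then COUNT the resulting groups

Corrected query:
SELECT COUNT(*) FROM (SELECT category FROM products GROUP BY category HAVING COUNT(*) >= 2)

Result:
COUNT(*)
--------
2       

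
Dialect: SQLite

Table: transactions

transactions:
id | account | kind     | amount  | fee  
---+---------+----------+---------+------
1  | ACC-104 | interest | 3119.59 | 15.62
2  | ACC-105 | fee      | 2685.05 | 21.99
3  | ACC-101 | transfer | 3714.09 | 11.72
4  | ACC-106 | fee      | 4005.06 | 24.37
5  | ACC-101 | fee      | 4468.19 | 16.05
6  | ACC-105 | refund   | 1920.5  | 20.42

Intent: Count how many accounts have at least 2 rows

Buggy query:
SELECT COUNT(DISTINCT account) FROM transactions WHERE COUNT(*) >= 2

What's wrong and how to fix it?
Bug: COUNT(*) cannot appear in WHERE; the per-group count doesn't exist yet

Fix: Group first with HAVING COUNT(*) >= 2, then COUNT the resulting groups

Corrected query:
SELECT COUNT(*) FROM (SELECT account FROM transactions GROUP BY account HAVING COUNT(*) >= 2)

Result:
COUNT(*)
--------
2       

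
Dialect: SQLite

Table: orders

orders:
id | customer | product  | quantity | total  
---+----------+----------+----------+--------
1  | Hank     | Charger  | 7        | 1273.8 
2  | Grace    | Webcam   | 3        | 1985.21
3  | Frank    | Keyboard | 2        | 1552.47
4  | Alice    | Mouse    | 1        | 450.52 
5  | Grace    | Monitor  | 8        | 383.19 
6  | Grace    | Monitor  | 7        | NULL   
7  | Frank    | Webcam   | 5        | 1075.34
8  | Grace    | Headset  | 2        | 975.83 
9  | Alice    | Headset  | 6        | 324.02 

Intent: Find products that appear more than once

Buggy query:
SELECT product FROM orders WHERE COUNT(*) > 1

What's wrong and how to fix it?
Bug: COUNT(*) is an aggregate and cannot be used in WHERE

Fix: Group first, then use HAVING for the count condition

Corrected query:
SELECT product FROM orders GROUP BY product HAVING COUNT(*) > 1

Result:
product
-------
Headset
Monitor
Webcam 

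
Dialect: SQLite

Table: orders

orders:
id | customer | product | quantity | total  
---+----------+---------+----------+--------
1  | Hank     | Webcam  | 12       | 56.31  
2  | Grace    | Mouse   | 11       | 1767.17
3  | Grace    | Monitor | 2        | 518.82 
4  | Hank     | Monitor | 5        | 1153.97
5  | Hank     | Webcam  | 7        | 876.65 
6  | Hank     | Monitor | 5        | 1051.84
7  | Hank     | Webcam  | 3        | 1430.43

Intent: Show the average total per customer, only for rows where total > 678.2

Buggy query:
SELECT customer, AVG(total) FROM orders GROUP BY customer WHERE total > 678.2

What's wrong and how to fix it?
Bug: Row-level WHERE must come before GROUP BY in the clause order

Fix: Move the WHERE clause before GROUP BY

Corrected query:
SELECT customer, AVG(total) FROM orders WHERE total > 678.2 GROUP BY customer

Result:
customer | AVG(total)
---------+-----------
Grace    | 1767.17   
Hank     | 1128.2225 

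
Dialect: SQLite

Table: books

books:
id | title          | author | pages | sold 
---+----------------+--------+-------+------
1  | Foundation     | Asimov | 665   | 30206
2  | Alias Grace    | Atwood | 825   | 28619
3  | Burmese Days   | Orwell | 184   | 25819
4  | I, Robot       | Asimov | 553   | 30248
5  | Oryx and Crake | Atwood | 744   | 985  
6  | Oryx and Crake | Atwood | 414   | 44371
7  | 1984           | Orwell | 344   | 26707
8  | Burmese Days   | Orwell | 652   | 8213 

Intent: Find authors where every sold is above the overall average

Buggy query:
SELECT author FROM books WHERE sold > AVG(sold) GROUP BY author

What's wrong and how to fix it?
Bug: AVG() is an aggregate; it can't sit directly in WHERE

Fix: Use a subquery for AVG and a HAVING MIN(...) filter so the condition holds for every row in the group

Corrected query:
SELECT author FROM books GROUP BY author HAVING MIN(sold) > (SELECT AVG(sold) FROM books)

Result:
author
------
Asimov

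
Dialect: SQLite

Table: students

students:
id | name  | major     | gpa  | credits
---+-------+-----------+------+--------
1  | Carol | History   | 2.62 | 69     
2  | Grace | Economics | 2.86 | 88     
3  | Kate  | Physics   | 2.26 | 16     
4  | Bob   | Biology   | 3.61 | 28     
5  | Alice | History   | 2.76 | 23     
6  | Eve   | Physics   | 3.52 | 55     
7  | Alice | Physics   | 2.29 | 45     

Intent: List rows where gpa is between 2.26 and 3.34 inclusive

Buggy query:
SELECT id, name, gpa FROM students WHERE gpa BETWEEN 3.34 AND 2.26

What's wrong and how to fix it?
Bug: BETWEEN expects the lower bound first; with 3.34 AND 2.26 the range is empty

Fix: Swap the bounds so the smaller value comes first

Corrected query:
SELECT id, name, gpa FROM students WHERE gpa BETWEEN 2.26 AND 3.34

Result:
id | name  | gpa 
---+-------+-----
1  | Carol | 2.62
2  | Grace | 2.86
3  | Kate  | 2.26
5  | Alice | 2.76
7  | Alice | 2.29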